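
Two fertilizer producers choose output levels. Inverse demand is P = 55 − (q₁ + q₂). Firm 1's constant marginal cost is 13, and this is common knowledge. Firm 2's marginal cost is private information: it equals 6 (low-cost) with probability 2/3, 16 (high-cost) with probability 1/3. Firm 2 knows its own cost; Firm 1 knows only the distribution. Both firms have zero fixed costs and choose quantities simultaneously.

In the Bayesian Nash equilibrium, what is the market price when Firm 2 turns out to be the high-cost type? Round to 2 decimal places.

29.11

Type-c best response for Firm 2: q₂(c) = (55 − c)/2 − q₁/2.
Firm 1 maximizes expected profit; its first-order condition is 55 − 2q₁ − E[q₂] − 13 = 0.
Substituting E[q₂] and solving: E[c₂] = 9.33333, so q₁ = (55 − 2·13 + 9.33333)/3 = 12.7778.
q₂(high-cost) = 13.1111, so P = 55 − (12.7778 + 13.1111) = 29.1111.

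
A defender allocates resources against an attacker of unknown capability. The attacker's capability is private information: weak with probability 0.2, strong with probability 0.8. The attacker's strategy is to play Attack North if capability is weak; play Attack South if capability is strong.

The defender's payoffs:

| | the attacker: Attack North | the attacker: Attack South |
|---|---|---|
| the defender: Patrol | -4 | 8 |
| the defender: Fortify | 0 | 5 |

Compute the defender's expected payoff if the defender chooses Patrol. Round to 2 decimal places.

5.60

Take the expectation over the attacker's capability, weighting each type's action by its prior probability.
E[Patrol] = 0.2·(-4) + 0.8·8 = (-0.8) + 6.4 = 5.6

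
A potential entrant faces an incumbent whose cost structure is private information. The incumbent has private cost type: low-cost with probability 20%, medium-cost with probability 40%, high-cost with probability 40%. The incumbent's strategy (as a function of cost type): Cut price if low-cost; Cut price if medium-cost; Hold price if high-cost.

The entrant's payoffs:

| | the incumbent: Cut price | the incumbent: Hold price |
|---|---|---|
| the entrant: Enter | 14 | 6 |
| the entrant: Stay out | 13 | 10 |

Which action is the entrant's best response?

E[Enter] = 0.2·(14) + 0.4·(14) + 0.4·(6) = 10.8
E[Stay out] = 0.2·(13) + 0.4·(13) + 0.4·(10) = 11.8
Best response: Stay out (11.8 is the largest).

Stay out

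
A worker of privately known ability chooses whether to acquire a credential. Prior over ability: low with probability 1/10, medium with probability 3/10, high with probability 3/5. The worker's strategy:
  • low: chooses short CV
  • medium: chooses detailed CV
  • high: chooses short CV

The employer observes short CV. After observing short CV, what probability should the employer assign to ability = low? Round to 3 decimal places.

P(short CV) = (1/10)·1 + (3/10)·0 + (3/5)·1 = 7/10
P(low | short CV) = ((1/10)·1) / (7/10) = (1/10) / (7/10) = 1/7

0.143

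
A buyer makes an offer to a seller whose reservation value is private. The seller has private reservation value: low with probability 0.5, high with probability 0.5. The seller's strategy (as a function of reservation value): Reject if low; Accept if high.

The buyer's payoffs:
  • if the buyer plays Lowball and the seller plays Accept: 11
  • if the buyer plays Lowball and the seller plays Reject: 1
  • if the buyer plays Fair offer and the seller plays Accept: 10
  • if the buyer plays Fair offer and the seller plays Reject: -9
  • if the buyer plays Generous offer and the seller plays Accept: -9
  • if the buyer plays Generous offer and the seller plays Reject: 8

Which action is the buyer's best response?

E[Lowball] = 0.5·(1) + 0.5·(11) = 6
E[Fair offer] = 0.5·(-9) + 0.5·(10) = 0.5
E[Generous offer] = 0.5·(8) + 0.5·(-9) = -0.5
Best response: Lowball (6 is the largest).

Lowball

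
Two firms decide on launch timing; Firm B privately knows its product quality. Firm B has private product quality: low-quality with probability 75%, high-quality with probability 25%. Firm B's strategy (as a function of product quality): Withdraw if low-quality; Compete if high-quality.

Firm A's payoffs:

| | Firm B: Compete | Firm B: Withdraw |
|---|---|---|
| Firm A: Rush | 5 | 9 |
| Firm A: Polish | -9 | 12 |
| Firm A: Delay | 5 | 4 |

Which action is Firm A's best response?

Compute Firm A's expected payoff for each action, taking the expectation over Firm B's type.
E[Rush] = 0.75·(9) + 0.25·(5) = 8
E[Polish] = 0.75·(12) + 0.25·(-9) = 6.75
E[Delay] = 0.75·(4) + 0.25·(5) = 4.25
Best response: Rush (8 is the largest).

Rush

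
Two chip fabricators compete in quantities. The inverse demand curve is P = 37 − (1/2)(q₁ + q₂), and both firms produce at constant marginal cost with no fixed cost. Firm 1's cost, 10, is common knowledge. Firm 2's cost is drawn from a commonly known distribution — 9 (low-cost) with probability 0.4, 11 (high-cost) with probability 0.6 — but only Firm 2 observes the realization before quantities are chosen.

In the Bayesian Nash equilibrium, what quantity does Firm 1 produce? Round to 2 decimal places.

Each type of Firm 2 best-responds to q₁; Firm 1 best-responds to the expected q₂ over Firm 2's types.
Firm 2 with cost c maximizes (37 − (1/2)(q₁+q₂) − c)·q₂, giving q₂(c) = (37 − c − (1/2)q₁).
E[c₂] = 0.4·9 + 0.6·11 = 10.2
Firm 1's FOC against E[q₂] yields q₁ = (37 − 2·10 + E[c₂])/(3/2) = (37 − 20 + 10.2)/(3/2) = 18.1333.

18.13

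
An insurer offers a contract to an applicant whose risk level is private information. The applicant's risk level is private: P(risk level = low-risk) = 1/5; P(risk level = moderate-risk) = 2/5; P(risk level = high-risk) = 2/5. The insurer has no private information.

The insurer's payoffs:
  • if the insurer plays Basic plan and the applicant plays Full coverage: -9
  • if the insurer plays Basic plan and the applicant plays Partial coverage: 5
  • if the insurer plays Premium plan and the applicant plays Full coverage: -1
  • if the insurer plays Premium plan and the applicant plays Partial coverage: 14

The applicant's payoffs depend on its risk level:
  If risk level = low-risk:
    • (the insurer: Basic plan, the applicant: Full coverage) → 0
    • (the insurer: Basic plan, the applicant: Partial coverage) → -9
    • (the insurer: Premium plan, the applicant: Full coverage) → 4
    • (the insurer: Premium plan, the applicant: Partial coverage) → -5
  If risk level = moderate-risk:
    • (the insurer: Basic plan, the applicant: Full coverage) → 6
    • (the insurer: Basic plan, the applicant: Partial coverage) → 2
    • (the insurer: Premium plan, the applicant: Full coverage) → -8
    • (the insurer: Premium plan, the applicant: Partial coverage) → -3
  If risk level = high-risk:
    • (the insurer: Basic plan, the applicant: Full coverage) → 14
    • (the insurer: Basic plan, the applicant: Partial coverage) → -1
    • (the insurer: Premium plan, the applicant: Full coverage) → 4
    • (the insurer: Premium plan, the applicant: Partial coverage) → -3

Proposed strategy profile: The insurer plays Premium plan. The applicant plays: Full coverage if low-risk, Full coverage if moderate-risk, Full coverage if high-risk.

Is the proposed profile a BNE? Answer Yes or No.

The insurer plays Premium plan: E[Premium plan] = 1/5·(-1) + 2/5·(-1) + 2/5·(-1) = -1; E[Basic plan] = -9. Best-responding. ✓
The applicant (risk level low-risk), facing Premium plan: Full coverage gives 4, Partial coverage gives -5. Proposed Full coverage is best. ✓
The applicant (risk level moderate-risk), facing Premium plan: Full coverage gives -8, Partial coverage gives -3. Proposed Full coverage is not best — profitable deviation exists. ✗
The applicant (risk level high-risk), facing Premium plan: Full coverage gives 4, Partial coverage gives -3. Proposed Full coverage is best. ✓

No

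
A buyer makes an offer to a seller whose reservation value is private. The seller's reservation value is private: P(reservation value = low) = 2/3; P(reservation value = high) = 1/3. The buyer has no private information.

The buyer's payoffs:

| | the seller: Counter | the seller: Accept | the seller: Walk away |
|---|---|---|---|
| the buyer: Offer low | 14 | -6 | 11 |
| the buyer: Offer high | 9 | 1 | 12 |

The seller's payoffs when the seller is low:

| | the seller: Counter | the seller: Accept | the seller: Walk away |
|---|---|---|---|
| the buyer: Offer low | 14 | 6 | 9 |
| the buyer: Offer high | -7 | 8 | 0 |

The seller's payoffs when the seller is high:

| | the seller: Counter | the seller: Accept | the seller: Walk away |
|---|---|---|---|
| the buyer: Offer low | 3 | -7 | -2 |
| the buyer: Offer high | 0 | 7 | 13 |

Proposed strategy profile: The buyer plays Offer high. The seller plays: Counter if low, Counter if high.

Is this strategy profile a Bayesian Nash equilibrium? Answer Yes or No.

No

A profile is a BNE iff every type of every player is best-responding given beliefs about the other side.
The buyer plays Offer high: E[Offer high] = 2/3·(9) + 1/3·(9) = 9; E[Offer low] = 14. Not best-responding. ✗
The seller (reservation value low), facing Offer high: Counter gives -7, Accept gives 8, Walk away gives 0. Proposed Counter is not best — profitable deviation exists. ✗
The seller (reservation value high), facing Offer high: Counter gives 0, Accept gives 7, Walk away gives 13. Proposed Counter is not best — profitable deviation exists. ✗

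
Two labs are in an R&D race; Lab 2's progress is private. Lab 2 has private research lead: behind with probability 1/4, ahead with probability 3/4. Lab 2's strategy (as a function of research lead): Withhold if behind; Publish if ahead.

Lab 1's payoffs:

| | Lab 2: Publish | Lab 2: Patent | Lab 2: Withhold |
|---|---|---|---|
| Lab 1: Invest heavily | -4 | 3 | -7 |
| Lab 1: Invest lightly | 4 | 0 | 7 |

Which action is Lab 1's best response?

E[Invest heavily] = 1/4·(-7) + 3/4·(-4) = -19/4
E[Invest lightly] = 1/4·(7) + 3/4·(4) = 19/4
Best response: Invest lightly (19/4 is the largest).

Invest lightly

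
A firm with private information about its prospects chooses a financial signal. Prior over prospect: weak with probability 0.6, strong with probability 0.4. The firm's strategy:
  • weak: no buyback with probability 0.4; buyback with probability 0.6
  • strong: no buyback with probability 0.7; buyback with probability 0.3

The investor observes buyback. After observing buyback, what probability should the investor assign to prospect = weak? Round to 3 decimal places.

0.750

Apply Bayes' rule using the sender's strategy as the likelihood.
P(buyback) = 0.6·0.6 + 0.4·0.3 = 0.48
P(weak | buyback) = (0.6·0.6) / 0.48 = 0.36 / 0.48 = 0.75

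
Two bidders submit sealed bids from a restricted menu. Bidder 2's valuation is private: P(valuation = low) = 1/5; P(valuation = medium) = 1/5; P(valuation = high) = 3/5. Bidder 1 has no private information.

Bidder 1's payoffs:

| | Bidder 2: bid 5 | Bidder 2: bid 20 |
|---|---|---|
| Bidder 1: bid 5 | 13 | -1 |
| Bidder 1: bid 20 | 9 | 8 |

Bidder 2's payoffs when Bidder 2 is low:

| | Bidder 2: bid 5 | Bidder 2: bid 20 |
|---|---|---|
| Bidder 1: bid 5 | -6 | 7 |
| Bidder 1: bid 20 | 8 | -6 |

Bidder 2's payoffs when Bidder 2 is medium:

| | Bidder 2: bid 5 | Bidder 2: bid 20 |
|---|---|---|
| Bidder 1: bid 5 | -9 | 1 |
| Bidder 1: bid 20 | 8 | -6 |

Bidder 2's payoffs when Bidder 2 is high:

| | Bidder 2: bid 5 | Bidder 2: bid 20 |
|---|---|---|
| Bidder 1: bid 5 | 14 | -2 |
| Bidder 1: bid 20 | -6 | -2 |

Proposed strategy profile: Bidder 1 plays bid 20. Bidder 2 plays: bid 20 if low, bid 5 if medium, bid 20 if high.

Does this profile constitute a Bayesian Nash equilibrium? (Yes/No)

No

A profile is a BNE iff every type of every player is best-responding given beliefs about the other side.
Bidder 1 plays bid 20: E[bid 20] = 1/5·(8) + 1/5·(9) + 3/5·(8) = 41/5; E[bid 5] = 9/5. Best-responding. ✓
Bidder 2 (valuation low), facing bid 20: bid 5 gives 8, bid 20 gives -6. Proposed bid 20 is not best — profitable deviation exists. ✗
Bidder 2 (valuation medium), facing bid 20: bid 5 gives 8, bid 20 gives -6. Proposed bid 5 is best. ✓
Bidder 2 (valuation high), facing bid 20: bid 5 gives -6, bid 20 gives -2. Proposed bid 20 is best. ✓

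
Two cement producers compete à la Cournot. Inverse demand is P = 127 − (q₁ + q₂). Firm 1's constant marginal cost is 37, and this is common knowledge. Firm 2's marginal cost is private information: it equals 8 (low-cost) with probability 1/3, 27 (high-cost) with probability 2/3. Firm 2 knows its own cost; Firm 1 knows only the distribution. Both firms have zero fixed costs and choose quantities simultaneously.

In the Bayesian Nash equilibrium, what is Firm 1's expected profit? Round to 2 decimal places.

602.98

Type-c best response for Firm 2: q₂(c) = (127 − c)/2 − q₁/2.
Firm 1 maximizes expected profit; its first-order condition is 127 − 2q₁ − E[q₂] − 37 = 0.
Substituting E[q₂] and solving: E[c₂] = 20.6667, so q₁ = (127 − 2·37 + 20.6667)/3 = 24.5556.
E[P] = 127 − (q₁ + E[q₂]) = 61.5556; Firm 1's expected profit = (E[P] − 37)·q₁ = (61.5556 − 37)·24.5556 = 602.975.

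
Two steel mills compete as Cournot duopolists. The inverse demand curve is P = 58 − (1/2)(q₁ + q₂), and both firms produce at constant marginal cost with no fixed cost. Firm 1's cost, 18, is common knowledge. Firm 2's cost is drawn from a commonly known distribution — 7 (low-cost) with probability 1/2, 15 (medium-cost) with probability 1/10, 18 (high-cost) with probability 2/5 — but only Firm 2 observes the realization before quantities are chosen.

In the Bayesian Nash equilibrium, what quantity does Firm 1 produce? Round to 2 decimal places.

Type-c best response for Firm 2: q₂(c) = (58 − c) − q₁/2.
Firm 1 maximizes expected profit; its first-order condition is 58 − q₁ − (1/2)E[q₂] − 18 = 0.
Substituting E[q₂] and solving: E[c₂] = 12.2, so q₁ = (58 − 2·18 + 12.2)/(3/2) = 22.8.

22.80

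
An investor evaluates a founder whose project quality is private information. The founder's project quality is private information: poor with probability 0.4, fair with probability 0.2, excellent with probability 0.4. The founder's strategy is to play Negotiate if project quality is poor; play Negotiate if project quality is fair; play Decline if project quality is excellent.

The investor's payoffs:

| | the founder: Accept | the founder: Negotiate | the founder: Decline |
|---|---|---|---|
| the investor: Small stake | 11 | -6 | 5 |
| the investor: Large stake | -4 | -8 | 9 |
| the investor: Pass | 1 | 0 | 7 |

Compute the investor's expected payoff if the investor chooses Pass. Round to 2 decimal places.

2.80

Take the expectation over the founder's project quality, weighting each type's action by its prior probability.
E[Pass] = 0.4·0 + 0.2·0 + 0.4·7 = 0 + 0 + 2.8 = 2.8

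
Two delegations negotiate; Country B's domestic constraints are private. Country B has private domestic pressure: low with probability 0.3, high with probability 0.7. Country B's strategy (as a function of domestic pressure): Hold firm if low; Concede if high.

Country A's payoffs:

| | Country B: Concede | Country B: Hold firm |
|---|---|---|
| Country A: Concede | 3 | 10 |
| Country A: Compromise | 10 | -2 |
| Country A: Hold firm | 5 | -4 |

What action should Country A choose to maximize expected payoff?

Compute Country A's expected payoff for each action, taking the expectation over Country B's type.
E[Concede] = 0.3·(10) + 0.7·(3) = 5.1
E[Compromise] = 0.3·(-2) + 0.7·(10) = 6.4
E[Hold firm] = 0.3·(-4) + 0.7·(5) = 2.3
Best response: Compromise (6.4 is the largest).

Compromise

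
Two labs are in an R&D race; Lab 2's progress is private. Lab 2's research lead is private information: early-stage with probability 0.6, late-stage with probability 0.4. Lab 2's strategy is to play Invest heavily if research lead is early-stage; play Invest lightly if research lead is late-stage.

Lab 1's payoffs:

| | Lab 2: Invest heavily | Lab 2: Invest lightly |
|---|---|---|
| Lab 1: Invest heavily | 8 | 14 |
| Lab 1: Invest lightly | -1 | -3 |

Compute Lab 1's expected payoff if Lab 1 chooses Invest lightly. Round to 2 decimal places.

-1.80

E[Invest lightly] = 0.6·(-1) + 0.4·(-3) = (-0.6) + (-1.2) = -1.8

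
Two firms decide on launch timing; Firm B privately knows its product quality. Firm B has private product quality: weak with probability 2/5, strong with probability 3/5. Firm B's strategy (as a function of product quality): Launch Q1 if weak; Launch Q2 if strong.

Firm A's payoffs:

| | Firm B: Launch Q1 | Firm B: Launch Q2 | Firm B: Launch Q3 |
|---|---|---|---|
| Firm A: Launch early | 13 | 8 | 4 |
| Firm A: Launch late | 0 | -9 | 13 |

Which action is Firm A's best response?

Launch early

E[Launch early] = 2/5·(13) + 3/5·(8) = 10
E[Launch late] = 2/5·(0) + 3/5·(-9) = -27/5
Best response: Launch early (10 is the largest).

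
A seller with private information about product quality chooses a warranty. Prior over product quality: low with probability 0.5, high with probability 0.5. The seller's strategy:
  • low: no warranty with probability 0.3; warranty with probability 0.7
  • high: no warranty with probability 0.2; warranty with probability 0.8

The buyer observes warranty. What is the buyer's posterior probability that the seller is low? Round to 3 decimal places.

0.467

P(warranty) = 0.5·0.7 + 0.5·0.8 = 0.75
P(low | warranty) = (0.5·0.7) / 0.75 = 0.35 / 0.75 = 0.466667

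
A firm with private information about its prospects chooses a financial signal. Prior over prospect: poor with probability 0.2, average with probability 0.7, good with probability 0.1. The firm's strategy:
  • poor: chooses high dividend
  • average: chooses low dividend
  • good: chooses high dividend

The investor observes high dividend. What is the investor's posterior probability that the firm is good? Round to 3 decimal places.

P(high dividend) = 0.2·1 + 0.7·0 + 0.1·1 = 0.3
P(good | high dividend) = (0.1·1) / 0.3 = 0.1 / 0.3 = 0.333333

0.333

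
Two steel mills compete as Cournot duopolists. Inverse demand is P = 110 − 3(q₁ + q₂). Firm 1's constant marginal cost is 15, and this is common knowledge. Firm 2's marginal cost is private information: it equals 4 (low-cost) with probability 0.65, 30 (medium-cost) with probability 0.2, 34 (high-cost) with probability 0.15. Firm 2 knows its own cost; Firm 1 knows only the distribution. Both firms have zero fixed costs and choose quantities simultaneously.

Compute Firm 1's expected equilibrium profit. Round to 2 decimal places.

Type-c best response for Firm 2: q₂(c) = (110 − c)/6 − q₁/2.
Firm 1 maximizes expected profit; its first-order condition is 110 − 6q₁ − 3E[q₂] − 15 = 0.
Substituting E[q₂] and solving: E[c₂] = 13.7, so q₁ = (110 − 2·15 + 13.7)/9 = 10.4111.
E[P] = 110 − 3·(q₁ + E[q₂]) = 46.2333; Firm 1's expected profit = (E[P] − 15)·q₁ = (46.2333 − 15)·10.4111 = 325.174.

325.17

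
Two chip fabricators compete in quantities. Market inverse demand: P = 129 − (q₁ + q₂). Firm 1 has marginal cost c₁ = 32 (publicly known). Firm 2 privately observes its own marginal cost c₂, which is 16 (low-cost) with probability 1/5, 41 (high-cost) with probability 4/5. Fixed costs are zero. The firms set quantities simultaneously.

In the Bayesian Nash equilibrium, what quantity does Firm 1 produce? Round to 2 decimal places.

33.67

Each type of Firm 2 best-responds to q₁; Firm 1 best-responds to the expected q₂ over Firm 2's types.
Firm 2 with cost c maximizes (129 − (q₁+q₂) − c)·q₂, giving q₂(c) = (129 − c − q₁)/2.
E[c₂] = 1/5·16 + 4/5·41 = 36
Firm 1's FOC against E[q₂] yields q₁ = (129 − 2·32 + E[c₂])/3 = (129 − 64 + 36)/3 = 33.6667.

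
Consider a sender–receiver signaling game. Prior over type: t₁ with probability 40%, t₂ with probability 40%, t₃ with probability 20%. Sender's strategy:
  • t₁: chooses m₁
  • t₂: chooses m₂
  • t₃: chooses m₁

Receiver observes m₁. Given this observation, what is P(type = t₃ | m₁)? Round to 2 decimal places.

0.33

Apply Bayes' rule using the sender's strategy as the likelihood.
P(m₁) = 0.4·1 + 0.4·0 + 0.2·1 = 0.6
P(t₃ | m₁) = (0.2·1) / 0.6 = 0.2 / 0.6 = 0.333333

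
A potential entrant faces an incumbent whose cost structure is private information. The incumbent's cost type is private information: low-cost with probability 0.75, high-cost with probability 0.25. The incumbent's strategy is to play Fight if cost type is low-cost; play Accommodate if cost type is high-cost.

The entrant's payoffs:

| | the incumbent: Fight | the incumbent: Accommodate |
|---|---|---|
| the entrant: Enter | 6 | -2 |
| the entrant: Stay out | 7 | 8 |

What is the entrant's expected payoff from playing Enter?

4

E[Enter] = 0.75·6 + 0.25·(-2) = 4.5 + (-0.5) = 4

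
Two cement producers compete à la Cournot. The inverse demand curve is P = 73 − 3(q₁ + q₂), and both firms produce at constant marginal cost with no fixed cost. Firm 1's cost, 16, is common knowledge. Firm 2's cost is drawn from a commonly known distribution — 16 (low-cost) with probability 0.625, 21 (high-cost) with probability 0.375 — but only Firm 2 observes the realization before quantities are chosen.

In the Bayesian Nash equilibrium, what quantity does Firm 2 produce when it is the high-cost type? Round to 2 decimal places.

5.40

Type-c best response for Firm 2: q₂(c) = (73 − c)/6 − q₁/2.
Firm 1 maximizes expected profit; its first-order condition is 73 − 6q₁ − 3E[q₂] − 16 = 0.
Substituting E[q₂] and solving: E[c₂] = 17.875, so q₁ = (73 − 2·16 + 17.875)/9 = 6.54167.
q₂(high-cost) = (73 − 21 − 3·6.54167)/6 = 5.39583.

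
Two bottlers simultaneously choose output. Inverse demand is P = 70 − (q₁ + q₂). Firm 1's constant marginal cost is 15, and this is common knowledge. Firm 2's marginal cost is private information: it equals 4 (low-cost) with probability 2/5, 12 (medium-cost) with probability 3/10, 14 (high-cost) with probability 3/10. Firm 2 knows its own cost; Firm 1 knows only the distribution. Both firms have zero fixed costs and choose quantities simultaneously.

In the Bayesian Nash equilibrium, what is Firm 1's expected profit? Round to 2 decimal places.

271.15

Type-c best response for Firm 2: q₂(c) = (70 − c)/2 − q₁/2.
Firm 1 maximizes expected profit; its first-order condition is 70 − 2q₁ − E[q₂] − 15 = 0.
Substituting E[q₂] and solving: E[c₂] = 9.4, so q₁ = (70 − 2·15 + 9.4)/3 = 16.4667.
E[P] = 70 − (q₁ + E[q₂]) = 31.4667; Firm 1's expected profit = (E[P] − 15)·q₁ = (31.4667 − 15)·16.4667 = 271.151.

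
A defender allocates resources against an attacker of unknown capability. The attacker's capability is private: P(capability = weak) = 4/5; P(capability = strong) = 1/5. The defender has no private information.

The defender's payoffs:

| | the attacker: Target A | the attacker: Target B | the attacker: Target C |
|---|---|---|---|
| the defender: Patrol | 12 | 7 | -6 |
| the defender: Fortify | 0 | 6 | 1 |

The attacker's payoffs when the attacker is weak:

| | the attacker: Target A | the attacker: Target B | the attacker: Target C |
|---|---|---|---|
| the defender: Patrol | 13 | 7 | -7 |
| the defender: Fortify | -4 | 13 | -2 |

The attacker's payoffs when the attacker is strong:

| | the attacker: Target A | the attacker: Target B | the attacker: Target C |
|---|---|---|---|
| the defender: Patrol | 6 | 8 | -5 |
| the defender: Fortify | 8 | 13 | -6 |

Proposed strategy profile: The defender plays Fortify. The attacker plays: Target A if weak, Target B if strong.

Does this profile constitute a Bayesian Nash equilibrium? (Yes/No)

The defender plays Fortify: E[Fortify] = 4/5·(0) + 1/5·(6) = 6/5; E[Patrol] = 11. Not best-responding. ✗
The attacker (capability weak), facing Fortify: Target A gives -4, Target B gives 13, Target C gives -2. Proposed Target A is not best — profitable deviation exists. ✗
The attacker (capability strong), facing Fortify: Target A gives 8, Target B gives 13, Target C gives -6. Proposed Target B is best. ✓

No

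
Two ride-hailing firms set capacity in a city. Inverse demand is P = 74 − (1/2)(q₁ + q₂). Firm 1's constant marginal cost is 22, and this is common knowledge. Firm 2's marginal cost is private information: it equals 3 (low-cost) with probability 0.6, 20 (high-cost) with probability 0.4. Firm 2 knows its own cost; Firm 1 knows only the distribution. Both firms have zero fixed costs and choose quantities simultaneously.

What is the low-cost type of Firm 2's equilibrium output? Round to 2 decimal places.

57.73

Firm 2 with cost c maximizes (74 − (1/2)(q₁+q₂) − c)·q₂, giving q₂(c) = (74 − c − (1/2)q₁).
E[c₂] = 0.6·3 + 0.4·20 = 9.8
Firm 1's FOC against E[q₂] yields q₁ = (74 − 2·22 + E[c₂])/(3/2) = (74 − 44 + 9.8)/(3/2) = 26.5333.
q₂(low-cost) = (74 − 3 − (1/2)·26.5333) = 57.7333.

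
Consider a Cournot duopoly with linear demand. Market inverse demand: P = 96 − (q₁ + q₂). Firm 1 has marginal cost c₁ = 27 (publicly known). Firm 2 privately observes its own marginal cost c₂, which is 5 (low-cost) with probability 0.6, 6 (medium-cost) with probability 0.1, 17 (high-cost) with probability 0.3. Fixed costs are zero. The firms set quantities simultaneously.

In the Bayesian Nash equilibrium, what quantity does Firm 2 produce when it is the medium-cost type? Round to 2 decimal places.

36.55

Each type of Firm 2 best-responds to q₁; Firm 1 best-responds to the expected q₂ over Firm 2's types.
Firm 2 with cost c maximizes (96 − (q₁+q₂) − c)·q₂, giving q₂(c) = (96 − c − q₁)/2.
E[c₂] = 0.6·5 + 0.1·6 + 0.3·17 = 8.7
Firm 1's FOC against E[q₂] yields q₁ = (96 − 2·27 + E[c₂])/3 = (96 − 54 + 8.7)/3 = 16.9.
q₂(medium-cost) = (96 − 6 − 16.9)/2 = 36.55.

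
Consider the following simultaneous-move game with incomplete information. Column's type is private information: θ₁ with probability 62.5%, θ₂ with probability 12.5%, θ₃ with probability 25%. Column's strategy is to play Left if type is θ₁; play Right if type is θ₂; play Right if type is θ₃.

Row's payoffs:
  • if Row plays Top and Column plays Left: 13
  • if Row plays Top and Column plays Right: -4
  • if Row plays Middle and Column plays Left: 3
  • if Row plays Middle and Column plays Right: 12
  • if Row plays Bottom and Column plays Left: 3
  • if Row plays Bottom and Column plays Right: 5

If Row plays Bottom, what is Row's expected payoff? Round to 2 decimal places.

E[Bottom] = 0.625·3 + 0.125·5 + 0.25·5 = 1.875 + 0.625 + 1.25 = 3.75

3.75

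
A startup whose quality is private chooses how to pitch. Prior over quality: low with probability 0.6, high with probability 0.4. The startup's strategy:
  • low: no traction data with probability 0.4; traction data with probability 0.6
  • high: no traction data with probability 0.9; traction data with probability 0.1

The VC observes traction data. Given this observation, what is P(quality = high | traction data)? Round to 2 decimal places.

0.10

P(traction data) = 0.6·0.6 + 0.4·0.1 = 0.4
P(high | traction data) = (0.4·0.1) / 0.4 = 0.04 / 0.4 = 0.1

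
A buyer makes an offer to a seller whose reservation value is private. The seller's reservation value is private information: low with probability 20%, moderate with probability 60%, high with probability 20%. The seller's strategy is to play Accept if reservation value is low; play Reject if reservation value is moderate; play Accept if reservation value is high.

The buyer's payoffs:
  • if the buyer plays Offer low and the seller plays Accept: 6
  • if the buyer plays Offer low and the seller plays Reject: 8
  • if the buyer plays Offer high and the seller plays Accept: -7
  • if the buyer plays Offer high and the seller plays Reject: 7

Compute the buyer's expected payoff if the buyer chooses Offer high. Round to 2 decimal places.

1.40

E[Offer high] = 0.2·(-7) + 0.6·7 + 0.2·(-7) = (-1.4) + 4.2 + (-1.4) = 1.4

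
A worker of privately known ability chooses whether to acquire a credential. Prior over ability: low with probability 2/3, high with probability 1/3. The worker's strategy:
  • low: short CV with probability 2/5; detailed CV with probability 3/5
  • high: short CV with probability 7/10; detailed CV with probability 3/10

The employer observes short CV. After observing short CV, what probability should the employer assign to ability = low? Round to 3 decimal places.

0.533

P(short CV) = (2/3)·(2/5) + (1/3)·(7/10) = 1/2
P(low | short CV) = ((2/3)·(2/5)) / (1/2) = (4/15) / (1/2) = 8/15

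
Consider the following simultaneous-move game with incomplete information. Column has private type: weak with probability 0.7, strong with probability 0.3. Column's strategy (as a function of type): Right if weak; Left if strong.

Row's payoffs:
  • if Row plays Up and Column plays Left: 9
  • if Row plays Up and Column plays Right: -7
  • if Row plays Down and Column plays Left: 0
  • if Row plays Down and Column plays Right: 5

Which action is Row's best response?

E[Up] = 0.7·(-7) + 0.3·(9) = -2.2
E[Down] = 0.7·(5) + 0.3·(0) = 3.5
Best response: Down (3.5 is the largest).

Down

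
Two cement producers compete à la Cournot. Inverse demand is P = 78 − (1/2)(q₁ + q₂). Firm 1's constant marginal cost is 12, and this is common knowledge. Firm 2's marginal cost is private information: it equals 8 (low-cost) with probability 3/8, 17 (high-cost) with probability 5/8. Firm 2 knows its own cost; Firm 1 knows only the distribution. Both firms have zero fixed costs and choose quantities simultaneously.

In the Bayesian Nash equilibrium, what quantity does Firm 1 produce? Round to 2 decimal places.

45.08

Firm 2 with cost c maximizes (78 − (1/2)(q₁+q₂) − c)·q₂, giving q₂(c) = (78 − c − (1/2)q₁).
E[c₂] = 3/8·8 + 5/8·17 = 13.625
Firm 1's FOC against E[q₂] yields q₁ = (78 − 2·12 + E[c₂])/(3/2) = (78 − 24 + 13.625)/(3/2) = 45.0833.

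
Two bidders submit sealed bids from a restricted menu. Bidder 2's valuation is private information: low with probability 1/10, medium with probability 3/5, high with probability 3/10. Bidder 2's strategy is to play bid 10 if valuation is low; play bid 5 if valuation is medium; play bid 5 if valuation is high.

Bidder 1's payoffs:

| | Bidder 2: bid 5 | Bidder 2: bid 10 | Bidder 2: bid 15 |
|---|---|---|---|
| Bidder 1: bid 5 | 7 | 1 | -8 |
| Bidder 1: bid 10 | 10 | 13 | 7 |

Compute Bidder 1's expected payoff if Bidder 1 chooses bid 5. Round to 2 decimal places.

6.40

Take the expectation over Bidder 2's valuation, weighting each type's action by its prior probability.
E[bid 5] = 1/10·1 + 3/5·7 + 3/10·7 = 1/10 + 21/5 + 21/10 = 32/5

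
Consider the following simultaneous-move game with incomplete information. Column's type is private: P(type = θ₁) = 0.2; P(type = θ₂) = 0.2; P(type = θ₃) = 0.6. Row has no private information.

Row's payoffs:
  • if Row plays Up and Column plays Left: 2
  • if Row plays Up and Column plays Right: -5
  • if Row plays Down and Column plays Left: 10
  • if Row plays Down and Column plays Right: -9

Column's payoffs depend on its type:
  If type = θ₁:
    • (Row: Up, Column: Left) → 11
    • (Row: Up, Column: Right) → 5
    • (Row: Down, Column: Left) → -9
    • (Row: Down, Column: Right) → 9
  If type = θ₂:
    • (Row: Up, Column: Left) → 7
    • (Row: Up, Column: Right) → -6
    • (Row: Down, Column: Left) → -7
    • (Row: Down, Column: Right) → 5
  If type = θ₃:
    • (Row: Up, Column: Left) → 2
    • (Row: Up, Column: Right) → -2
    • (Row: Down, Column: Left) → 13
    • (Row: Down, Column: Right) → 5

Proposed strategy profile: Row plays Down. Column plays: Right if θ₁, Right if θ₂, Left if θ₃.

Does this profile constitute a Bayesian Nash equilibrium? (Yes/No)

Row plays Down: E[Down] = 0.2·(-9) + 0.2·(-9) + 0.6·(10) = 2.4; E[Up] = -0.8. Best-responding. ✓
Column (type θ₁), facing Down: Left gives -9, Right gives 9. Proposed Right is best. ✓
Column (type θ₂), facing Down: Left gives -7, Right gives 5. Proposed Right is best. ✓
Column (type θ₃), facing Down: Left gives 13, Right gives 5. Proposed Left is best. ✓

Yes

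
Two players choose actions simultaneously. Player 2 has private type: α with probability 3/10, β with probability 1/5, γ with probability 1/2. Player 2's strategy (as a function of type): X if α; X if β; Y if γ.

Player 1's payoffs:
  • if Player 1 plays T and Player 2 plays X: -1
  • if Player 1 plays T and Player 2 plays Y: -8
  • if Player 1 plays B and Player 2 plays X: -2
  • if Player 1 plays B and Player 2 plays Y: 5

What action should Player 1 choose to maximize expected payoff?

E[T] = 3/10·(-1) + 1/5·(-1) + 1/2·(-8) = -9/2
E[B] = 3/10·(-2) + 1/5·(-2) + 1/2·(5) = 3/2
Best response: B (3/2 is the largest).

B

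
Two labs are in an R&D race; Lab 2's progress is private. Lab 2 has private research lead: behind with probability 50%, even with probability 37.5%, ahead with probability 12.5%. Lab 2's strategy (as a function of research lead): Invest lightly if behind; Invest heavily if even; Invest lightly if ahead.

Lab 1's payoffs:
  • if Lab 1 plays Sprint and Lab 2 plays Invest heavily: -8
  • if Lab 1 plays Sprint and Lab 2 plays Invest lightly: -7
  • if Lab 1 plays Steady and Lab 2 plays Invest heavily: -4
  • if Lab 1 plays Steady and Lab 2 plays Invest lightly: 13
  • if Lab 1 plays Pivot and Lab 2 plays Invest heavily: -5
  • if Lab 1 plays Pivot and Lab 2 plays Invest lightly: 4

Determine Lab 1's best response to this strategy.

Steady

E[Sprint] = 0.5·(-7) + 0.375·(-8) + 0.125·(-7) = -7.375
E[Steady] = 0.5·(13) + 0.375·(-4) + 0.125·(13) = 6.625
E[Pivot] = 0.5·(4) + 0.375·(-5) + 0.125·(4) = 0.625
Best response: Steady (6.625 is the largest).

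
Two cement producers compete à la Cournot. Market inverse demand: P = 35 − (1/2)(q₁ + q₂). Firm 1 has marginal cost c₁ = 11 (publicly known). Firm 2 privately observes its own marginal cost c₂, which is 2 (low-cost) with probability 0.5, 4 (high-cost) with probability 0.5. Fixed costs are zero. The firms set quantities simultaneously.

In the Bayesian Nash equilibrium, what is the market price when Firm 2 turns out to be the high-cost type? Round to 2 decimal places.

16.83

Type-c best response for Firm 2: q₂(c) = (35 − c) − q₁/2.
Firm 1 maximizes expected profit; its first-order condition is 35 − q₁ − (1/2)E[q₂] − 11 = 0.
Substituting E[q₂] and solving: E[c₂] = 3, so q₁ = (35 − 2·11 + 3)/(3/2) = 10.6667.
q₂(high-cost) = 25.6667, so P = 35 − (1/2)·(10.6667 + 25.6667) = 16.8333.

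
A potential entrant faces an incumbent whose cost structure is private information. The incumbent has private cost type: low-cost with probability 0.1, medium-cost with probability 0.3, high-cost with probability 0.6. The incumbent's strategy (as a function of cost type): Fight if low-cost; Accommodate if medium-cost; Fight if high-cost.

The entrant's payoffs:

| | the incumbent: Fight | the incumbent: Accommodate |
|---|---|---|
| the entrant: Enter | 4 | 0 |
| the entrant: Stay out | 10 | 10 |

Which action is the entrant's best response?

E[Enter] = 0.1·(4) + 0.3·(0) + 0.6·(4) = 2.8
E[Stay out] = 0.1·(10) + 0.3·(10) + 0.6·(10) = 10
Best response: Stay out (10 is the largest).

Stay out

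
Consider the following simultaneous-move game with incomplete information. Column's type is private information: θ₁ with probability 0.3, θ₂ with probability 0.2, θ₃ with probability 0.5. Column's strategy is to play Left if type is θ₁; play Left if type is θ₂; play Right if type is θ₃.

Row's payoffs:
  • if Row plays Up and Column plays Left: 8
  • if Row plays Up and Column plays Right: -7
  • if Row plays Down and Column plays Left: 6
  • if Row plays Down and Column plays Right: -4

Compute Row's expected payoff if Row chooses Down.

1

E[Down] = 0.3·6 + 0.2·6 + 0.5·(-4) = 1.8 + 1.2 + (-2) = 1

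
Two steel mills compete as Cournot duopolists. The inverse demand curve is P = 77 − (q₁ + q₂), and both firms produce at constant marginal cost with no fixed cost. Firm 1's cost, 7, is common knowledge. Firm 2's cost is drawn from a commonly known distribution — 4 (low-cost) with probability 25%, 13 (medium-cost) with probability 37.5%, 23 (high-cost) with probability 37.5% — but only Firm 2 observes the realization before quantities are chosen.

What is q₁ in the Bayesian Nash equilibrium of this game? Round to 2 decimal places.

25.83

Firm 2 with cost c maximizes (77 − (q₁+q₂) − c)·q₂, giving q₂(c) = (77 − c − q₁)/2.
E[c₂] = 0.25·4 + 0.375·13 + 0.375·23 = 14.5
Firm 1's FOC against E[q₂] yields q₁ = (77 − 2·7 + E[c₂])/3 = (77 − 14 + 14.5)/3 = 25.8333.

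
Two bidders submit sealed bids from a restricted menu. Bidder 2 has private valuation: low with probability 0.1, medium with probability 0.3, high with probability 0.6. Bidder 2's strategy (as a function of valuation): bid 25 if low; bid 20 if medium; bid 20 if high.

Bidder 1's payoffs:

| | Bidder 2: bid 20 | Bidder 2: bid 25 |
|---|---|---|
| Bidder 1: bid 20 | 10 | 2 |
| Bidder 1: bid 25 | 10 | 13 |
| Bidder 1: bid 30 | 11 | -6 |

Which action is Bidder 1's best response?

bid 25

E[bid 20] = 0.1·(2) + 0.3·(10) + 0.6·(10) = 9.2
E[bid 25] = 0.1·(13) + 0.3·(10) + 0.6·(10) = 10.3
E[bid 30] = 0.1·(-6) + 0.3·(11) + 0.6·(11) = 9.3
Best response: bid 25 (10.3 is the largest).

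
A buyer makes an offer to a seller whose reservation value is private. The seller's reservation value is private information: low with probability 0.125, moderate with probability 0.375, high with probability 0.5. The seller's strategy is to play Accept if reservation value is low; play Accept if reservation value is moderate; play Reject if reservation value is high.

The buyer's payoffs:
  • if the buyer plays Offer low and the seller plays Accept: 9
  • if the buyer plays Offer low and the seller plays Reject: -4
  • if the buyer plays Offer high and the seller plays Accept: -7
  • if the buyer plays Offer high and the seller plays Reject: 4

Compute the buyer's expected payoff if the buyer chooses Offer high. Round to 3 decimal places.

-1.500

E[Offer high] = 0.125·(-7) + 0.375·(-7) + 0.5·4 = (-0.875) + (-2.625) + 2 = -1.5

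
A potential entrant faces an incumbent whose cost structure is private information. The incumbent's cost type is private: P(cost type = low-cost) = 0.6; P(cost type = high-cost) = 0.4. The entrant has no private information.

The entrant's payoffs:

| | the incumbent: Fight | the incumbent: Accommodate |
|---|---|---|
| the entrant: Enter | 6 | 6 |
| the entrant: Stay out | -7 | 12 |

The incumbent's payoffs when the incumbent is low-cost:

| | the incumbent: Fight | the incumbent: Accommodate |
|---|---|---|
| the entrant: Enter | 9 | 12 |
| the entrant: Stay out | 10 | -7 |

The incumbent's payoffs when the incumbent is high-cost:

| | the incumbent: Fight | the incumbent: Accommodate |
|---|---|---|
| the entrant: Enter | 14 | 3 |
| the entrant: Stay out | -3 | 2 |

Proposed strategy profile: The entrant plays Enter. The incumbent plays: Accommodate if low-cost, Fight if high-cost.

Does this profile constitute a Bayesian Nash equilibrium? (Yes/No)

Yes

A profile is a BNE iff every type of every player is best-responding given beliefs about the other side.
The entrant plays Enter: E[Enter] = 0.6·(6) + 0.4·(6) = 6; E[Stay out] = 4.4. Best-responding. ✓
The incumbent (cost type low-cost), facing Enter: Fight gives 9, Accommodate gives 12. Proposed Accommodate is best. ✓
The incumbent (cost type high-cost), facing Enter: Fight gives 14, Accommodate gives 3. Proposed Fight is best. ✓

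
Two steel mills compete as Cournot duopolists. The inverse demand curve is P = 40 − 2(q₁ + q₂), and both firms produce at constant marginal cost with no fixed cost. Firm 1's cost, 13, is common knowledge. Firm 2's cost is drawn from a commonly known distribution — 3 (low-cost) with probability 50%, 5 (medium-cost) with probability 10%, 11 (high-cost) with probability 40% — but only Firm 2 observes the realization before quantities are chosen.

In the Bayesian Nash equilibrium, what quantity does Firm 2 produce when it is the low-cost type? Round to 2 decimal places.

Type-c best response for Firm 2: q₂(c) = (40 − c)/4 − q₁/2.
Firm 1 maximizes expected profit; its first-order condition is 40 − 4q₁ − 2E[q₂] − 13 = 0.
Substituting E[q₂] and solving: E[c₂] = 6.4, so q₁ = (40 − 2·13 + 6.4)/6 = 3.4.
q₂(low-cost) = (40 − 3 − 2·3.4)/4 = 7.55.

7.55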